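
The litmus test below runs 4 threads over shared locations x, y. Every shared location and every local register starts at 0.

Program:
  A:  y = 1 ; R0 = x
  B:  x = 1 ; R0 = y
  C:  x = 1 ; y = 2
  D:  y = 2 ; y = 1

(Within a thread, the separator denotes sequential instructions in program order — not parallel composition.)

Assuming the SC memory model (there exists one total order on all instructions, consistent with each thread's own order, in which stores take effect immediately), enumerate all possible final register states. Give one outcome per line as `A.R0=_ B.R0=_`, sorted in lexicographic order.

outcome vector order: (A.R0,B.R0)
|SC outcomes| = 5

A.R0=0 B.R0=1
A.R0=0 B.R0=2
A.R0=1 B.R0=0
A.R0=1 B.R0=1
A.R0=1 B.R0=2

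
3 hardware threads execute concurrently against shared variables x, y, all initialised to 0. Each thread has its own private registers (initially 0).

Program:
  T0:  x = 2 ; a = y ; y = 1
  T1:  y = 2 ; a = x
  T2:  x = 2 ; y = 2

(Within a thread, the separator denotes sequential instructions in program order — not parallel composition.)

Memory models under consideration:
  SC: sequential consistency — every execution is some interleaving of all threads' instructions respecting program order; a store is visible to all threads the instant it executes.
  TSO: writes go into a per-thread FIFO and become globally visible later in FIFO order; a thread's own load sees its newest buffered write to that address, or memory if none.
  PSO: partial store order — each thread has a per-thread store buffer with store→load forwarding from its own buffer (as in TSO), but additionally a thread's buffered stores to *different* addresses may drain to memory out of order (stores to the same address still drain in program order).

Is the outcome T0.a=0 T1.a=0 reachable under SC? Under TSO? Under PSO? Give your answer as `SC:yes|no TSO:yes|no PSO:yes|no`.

outcome vector order: (T0.a,T1.a)
SC (3): (0,2); (2,0); (2,2)
TSO (4): (0,0); (0,2); (2,0); (2,2)
PSO (4): (0,0); (0,2); (2,0); (2,2)
target (0,0) ∈ {TSO,PSO}

SC:no TSO:yes PSO:yes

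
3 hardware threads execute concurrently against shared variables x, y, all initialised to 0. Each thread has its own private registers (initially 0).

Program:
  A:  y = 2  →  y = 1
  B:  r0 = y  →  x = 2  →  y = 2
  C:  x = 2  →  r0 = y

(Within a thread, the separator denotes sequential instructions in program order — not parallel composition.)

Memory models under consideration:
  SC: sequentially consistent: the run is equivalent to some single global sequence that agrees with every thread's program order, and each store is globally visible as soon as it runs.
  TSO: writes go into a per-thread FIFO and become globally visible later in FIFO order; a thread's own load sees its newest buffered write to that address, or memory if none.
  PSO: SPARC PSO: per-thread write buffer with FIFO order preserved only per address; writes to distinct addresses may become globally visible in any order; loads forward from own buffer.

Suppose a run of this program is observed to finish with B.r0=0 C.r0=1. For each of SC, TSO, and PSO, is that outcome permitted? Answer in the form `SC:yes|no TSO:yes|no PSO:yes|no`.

outcome vector order: (B.r0,C.r0)
SC: 9 outcomes — {0/0 0/1 0/2 1/0 1/1 1/2 2/0 2/1 2/2}
TSO: 9 outcomes — {0/0 0/1 0/2 1/0 1/1 1/2 2/0 2/1 2/2}
PSO: 9 outcomes — {0/0 0/1 0/2 1/0 1/1 1/2 2/0 2/1 2/2}
target 0/1 ∈ {SC,TSO,PSO}

SC:yes TSO:yes PSO:yes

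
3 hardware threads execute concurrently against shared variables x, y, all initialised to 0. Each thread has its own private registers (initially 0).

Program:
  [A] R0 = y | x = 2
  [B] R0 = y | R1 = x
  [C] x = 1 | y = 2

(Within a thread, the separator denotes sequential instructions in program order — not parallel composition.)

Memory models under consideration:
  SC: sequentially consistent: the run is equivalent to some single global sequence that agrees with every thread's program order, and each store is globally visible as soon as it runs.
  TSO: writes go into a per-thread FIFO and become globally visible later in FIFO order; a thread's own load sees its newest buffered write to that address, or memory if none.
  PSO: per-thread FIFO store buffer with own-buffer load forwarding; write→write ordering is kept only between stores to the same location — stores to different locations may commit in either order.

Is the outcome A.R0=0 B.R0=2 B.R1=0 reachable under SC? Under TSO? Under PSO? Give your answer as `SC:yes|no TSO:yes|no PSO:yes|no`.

outcome vector order: (A.R0,B.R0,B.R1)
under SC → 0/0/0; 0/0/1; 0/0/2; 0/2/1; 0/2/2; 2/0/0; 2/0/1; 2/0/2; 2/2/1; 2/2/2
under TSO → 0/0/0; 0/0/1; 0/0/2; 0/2/1; 0/2/2; 2/0/0; 2/0/1; 2/0/2; 2/2/1; 2/2/2
under PSO → 0/0/0; 0/0/1; 0/0/2; 0/2/0; 0/2/1; 0/2/2; 2/0/0; 2/0/1; 2/0/2; 2/2/0; 2/2/1; 2/2/2
target 0/2/0 ∈ {PSO}

SC:no TSO:no PSO:yes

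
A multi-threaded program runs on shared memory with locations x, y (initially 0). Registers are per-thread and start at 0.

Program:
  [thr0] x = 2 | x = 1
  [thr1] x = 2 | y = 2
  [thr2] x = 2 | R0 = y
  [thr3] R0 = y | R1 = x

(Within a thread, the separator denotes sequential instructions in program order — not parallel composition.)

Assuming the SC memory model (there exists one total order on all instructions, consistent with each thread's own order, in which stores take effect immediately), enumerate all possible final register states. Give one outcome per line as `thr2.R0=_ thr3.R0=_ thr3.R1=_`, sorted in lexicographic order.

thr2.R0=0 thr3.R0=0 thr3.R1=0
thr2.R0=0 thr3.R0=0 thr3.R1=1
thr2.R0=0 thr3.R0=0 thr3.R1=2
thr2.R0=0 thr3.R0=2 thr3.R1=1
thr2.R0=0 thr3.R0=2 thr3.R1=2
thr2.R0=2 thr3.R0=0 thr3.R1=0
thr2.R0=2 thr3.R0=0 thr3.R1=1
thr2.R0=2 thr3.R0=0 thr3.R1=2
thr2.R0=2 thr3.R0=2 thr3.R1=1
thr2.R0=2 thr3.R0=2 thr3.R1=2

outcome vector order: (thr2.R0,thr3.R0,thr3.R1)
|SC outcomes| = 10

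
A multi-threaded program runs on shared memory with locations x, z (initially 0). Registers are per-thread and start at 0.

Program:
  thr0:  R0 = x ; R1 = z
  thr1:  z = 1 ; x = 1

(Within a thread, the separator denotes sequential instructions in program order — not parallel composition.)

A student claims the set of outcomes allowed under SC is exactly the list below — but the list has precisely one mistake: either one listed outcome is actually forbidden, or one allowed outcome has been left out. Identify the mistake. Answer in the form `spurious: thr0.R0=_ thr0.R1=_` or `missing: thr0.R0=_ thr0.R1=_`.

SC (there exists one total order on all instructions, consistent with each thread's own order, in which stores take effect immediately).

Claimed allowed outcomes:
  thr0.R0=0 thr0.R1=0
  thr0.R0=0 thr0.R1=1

missing: thr0.R0=1 thr0.R1=1

outcome vector order: (thr0.R0,thr0.R1)
under SC → (0,0), (0,1), (1,1)
SC∖claimed = {(1,1)}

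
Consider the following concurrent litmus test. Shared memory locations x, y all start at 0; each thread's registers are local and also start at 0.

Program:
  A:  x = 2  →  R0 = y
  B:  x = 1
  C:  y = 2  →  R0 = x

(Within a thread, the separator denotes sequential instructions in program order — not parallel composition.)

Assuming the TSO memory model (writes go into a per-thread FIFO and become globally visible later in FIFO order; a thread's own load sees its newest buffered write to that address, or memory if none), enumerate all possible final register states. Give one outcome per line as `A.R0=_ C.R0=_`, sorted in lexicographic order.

A.R0=0 C.R0=0
A.R0=0 C.R0=1
A.R0=0 C.R0=2
A.R0=2 C.R0=0
A.R0=2 C.R0=1
A.R0=2 C.R0=2

outcome vector order: (A.R0,C.R0)
|TSO outcomes| = 6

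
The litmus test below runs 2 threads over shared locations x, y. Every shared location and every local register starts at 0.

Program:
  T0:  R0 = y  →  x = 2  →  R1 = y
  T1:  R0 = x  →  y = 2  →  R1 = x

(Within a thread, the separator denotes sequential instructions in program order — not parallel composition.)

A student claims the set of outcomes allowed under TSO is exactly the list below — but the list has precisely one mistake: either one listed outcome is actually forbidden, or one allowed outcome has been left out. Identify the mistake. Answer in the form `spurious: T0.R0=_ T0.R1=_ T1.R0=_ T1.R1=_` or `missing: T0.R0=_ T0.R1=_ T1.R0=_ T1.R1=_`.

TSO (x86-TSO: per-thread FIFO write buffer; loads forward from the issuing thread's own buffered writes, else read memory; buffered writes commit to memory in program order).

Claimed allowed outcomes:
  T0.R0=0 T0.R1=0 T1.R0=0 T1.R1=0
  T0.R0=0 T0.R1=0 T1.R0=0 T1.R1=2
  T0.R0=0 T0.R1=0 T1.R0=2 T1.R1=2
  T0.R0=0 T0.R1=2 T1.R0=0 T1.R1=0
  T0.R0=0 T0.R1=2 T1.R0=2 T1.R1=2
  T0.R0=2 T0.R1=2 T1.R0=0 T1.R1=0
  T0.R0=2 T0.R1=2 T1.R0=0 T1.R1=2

outcome vector order: (T0.R0,T0.R1,T1.R0,T1.R1)
[TSO] allowed = {0000; 0002; 0022; 0200; 0202; 0222; 2200; 2202}
TSO∖claimed = {0202}

missing: T0.R0=0 T0.R1=2 T1.R0=0 T1.R1=2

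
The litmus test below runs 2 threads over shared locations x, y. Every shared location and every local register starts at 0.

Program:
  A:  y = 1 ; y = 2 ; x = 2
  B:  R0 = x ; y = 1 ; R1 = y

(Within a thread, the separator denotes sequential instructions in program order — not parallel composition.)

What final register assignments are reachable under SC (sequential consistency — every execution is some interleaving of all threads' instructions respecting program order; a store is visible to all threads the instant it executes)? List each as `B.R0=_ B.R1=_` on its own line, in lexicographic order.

B.R0=0 B.R1=1
B.R0=0 B.R1=2
B.R0=2 B.R1=1

outcome vector order: (B.R0,B.R1)
|SC outcomes| = 3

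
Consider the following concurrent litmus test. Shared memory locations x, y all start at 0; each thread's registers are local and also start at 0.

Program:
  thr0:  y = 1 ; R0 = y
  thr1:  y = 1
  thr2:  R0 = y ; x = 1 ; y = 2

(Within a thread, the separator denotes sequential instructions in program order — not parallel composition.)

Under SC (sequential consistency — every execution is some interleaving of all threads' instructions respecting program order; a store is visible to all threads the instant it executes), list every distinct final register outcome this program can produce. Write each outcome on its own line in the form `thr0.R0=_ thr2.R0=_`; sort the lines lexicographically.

outcome vector order: (thr0.R0,thr2.R0)
|SC outcomes| = 4

thr0.R0=1 thr2.R0=0
thr0.R0=1 thr2.R0=1
thr0.R0=2 thr2.R0=0
thr0.R0=2 thr2.R0=1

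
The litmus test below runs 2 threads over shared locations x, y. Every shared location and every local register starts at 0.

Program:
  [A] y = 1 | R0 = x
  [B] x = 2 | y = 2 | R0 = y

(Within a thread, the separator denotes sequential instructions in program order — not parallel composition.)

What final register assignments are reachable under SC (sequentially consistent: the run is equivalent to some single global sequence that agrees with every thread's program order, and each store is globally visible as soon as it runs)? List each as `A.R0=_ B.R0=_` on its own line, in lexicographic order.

outcome vector order: (A.R0,B.R0)
|SC outcomes| = 3

A.R0=0 B.R0=2
A.R0=2 B.R0=1
A.R0=2 B.R0=2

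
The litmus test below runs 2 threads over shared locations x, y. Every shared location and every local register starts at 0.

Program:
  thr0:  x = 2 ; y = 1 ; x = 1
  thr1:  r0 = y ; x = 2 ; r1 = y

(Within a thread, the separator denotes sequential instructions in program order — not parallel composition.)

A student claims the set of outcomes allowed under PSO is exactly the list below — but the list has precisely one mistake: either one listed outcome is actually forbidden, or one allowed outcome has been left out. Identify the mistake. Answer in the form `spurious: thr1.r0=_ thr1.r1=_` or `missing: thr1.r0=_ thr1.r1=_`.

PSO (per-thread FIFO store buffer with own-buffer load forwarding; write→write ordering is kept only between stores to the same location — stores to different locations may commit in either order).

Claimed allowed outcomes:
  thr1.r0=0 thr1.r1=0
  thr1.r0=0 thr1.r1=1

missing: thr1.r0=1 thr1.r1=1

outcome vector order: (thr1.r0,thr1.r1)
under PSO → <0 0>, <0 1>, <1 1>
PSO∖claimed = {<1 1>}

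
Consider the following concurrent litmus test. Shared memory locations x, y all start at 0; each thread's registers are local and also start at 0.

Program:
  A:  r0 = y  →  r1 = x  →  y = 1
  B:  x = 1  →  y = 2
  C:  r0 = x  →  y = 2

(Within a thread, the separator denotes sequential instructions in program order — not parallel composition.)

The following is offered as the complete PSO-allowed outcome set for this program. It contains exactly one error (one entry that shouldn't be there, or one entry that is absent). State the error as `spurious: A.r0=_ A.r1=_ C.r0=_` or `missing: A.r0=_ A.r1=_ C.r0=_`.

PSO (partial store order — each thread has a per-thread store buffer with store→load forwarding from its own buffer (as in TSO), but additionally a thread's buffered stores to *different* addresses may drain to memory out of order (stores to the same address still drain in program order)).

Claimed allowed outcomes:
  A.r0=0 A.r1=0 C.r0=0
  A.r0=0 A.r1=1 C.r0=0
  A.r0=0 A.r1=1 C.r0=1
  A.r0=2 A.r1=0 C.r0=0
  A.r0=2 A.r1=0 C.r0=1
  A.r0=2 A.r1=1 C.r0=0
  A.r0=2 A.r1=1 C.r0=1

outcome vector order: (A.r0,A.r1,C.r0)
PSO (8): (0,0,0) (0,0,1) (0,1,0) (0,1,1) (2,0,0) (2,0,1) (2,1,0) (2,1,1)
PSO∖claimed = {(0,0,1)}

missing: A.r0=0 A.r1=0 C.r0=1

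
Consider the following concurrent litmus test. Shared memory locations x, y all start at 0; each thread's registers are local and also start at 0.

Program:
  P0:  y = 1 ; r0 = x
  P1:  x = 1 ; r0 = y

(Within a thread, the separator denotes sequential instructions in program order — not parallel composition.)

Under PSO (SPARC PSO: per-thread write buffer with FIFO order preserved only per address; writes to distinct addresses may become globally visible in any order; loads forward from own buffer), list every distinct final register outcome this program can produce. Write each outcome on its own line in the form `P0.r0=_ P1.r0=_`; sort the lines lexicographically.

P0.r0=0 P1.r0=0
P0.r0=0 P1.r0=1
P0.r0=1 P1.r0=0
P0.r0=1 P1.r0=1

outcome vector order: (P0.r0,P1.r0)
|PSO outcomes| = 4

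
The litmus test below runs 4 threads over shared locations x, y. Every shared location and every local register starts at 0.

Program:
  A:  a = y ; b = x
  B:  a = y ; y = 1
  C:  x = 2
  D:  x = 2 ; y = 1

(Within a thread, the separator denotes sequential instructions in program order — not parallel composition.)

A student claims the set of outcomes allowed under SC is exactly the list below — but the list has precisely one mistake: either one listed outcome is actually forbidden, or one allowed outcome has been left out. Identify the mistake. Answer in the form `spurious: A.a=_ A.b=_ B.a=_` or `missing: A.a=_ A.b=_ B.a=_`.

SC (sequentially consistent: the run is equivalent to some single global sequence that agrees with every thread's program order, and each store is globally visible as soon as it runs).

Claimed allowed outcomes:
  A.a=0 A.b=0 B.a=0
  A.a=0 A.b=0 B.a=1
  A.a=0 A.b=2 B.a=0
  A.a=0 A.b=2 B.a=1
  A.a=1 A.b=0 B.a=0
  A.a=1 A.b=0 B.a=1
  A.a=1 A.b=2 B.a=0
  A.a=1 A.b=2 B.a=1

outcome vector order: (A.a,A.b,B.a)
SC (7): (0,0,0); (0,0,1); (0,2,0); (0,2,1); (1,0,0); (1,2,0); (1,2,1)
claimed∖SC = {(1,0,1)}

spurious: A.a=1 A.b=0 B.a=1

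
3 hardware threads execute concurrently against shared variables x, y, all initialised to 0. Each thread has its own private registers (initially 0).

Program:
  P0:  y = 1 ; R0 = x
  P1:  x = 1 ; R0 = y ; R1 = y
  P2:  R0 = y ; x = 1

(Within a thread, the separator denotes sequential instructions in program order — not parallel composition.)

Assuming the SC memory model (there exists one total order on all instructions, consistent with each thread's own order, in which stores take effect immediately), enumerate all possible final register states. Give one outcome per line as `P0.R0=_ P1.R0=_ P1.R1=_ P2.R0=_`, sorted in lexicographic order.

P0.R0=0 P1.R0=1 P1.R1=1 P2.R0=0
P0.R0=0 P1.R0=1 P1.R1=1 P2.R0=1
P0.R0=1 P1.R0=0 P1.R1=0 P2.R0=0
P0.R0=1 P1.R0=0 P1.R1=0 P2.R0=1
P0.R0=1 P1.R0=0 P1.R1=1 P2.R0=0
P0.R0=1 P1.R0=0 P1.R1=1 P2.R0=1
P0.R0=1 P1.R0=1 P1.R1=1 P2.R0=0
P0.R0=1 P1.R0=1 P1.R1=1 P2.R0=1

outcome vector order: (P0.R0,P1.R0,P1.R1,P2.R0)
|SC outcomes| = 8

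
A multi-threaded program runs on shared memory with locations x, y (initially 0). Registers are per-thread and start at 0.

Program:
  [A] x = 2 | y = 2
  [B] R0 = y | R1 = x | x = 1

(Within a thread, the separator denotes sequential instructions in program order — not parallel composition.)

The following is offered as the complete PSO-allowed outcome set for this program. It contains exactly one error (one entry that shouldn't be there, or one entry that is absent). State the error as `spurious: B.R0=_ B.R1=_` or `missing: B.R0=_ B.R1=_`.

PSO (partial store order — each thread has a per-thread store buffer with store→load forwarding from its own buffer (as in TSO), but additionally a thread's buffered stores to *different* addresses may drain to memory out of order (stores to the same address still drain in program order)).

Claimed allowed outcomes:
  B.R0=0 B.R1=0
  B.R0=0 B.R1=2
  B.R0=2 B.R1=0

missing: B.R0=2 B.R1=2

outcome vector order: (B.R0,B.R1)
under PSO → <0 0> <0 2> <2 0> <2 2>
PSO∖claimed = {<2 2>}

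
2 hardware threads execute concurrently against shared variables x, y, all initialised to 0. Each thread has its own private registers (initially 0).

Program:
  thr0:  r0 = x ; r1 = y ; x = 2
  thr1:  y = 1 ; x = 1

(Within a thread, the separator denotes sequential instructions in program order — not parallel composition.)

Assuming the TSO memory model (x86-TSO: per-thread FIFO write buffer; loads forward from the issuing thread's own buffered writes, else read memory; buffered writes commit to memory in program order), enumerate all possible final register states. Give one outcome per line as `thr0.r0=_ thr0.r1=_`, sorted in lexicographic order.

thr0.r0=0 thr0.r1=0
thr0.r0=0 thr0.r1=1
thr0.r0=1 thr0.r1=1

outcome vector order: (thr0.r0,thr0.r1)
|TSO outcomes| = 3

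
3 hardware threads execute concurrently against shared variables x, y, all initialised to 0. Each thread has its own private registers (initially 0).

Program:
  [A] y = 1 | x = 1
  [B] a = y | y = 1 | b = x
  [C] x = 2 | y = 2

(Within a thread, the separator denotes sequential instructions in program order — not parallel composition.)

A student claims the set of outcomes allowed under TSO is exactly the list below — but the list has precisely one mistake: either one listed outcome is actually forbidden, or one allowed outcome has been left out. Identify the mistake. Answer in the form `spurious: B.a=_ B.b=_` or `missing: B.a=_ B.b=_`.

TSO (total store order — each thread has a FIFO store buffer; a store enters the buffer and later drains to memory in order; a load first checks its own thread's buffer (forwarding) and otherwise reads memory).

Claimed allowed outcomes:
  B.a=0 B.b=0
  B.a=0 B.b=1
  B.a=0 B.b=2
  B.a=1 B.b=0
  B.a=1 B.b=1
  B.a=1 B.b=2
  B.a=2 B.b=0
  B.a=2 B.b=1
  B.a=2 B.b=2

spurious: B.a=2 B.b=0

outcome vector order: (B.a,B.b)
TSO (8): <0 0>; <0 1>; <0 2>; <1 0>; <1 1>; <1 2>; <2 1>; <2 2>
claimed∖TSO = {<2 0>}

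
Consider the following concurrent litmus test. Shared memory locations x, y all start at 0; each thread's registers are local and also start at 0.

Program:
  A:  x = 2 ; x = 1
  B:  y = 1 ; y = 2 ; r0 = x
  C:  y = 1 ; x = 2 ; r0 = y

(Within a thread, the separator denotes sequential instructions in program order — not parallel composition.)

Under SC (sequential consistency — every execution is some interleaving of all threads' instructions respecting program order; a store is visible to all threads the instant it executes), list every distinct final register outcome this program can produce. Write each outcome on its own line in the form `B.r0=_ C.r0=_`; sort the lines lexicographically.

outcome vector order: (B.r0,C.r0)
|SC outcomes| = 6

B.r0=0 C.r0=1
B.r0=0 C.r0=2
B.r0=1 C.r0=1
B.r0=1 C.r0=2
B.r0=2 C.r0=1
B.r0=2 C.r0=2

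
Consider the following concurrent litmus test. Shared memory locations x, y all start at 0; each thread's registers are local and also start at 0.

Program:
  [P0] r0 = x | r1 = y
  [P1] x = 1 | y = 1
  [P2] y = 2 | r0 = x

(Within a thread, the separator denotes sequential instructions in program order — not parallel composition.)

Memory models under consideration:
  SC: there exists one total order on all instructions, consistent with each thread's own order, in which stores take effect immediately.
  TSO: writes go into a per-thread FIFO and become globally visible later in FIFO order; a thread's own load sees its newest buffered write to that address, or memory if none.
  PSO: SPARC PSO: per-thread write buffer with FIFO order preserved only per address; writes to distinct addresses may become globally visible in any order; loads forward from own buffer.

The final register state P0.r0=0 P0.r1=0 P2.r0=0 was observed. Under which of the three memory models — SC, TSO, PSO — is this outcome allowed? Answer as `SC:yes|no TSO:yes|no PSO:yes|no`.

outcome vector order: (P0.r0,P0.r1,P2.r0)
under SC → 0/0/0, 0/0/1, 0/1/0, 0/1/1, 0/2/0, 0/2/1, 1/0/1, 1/1/0, 1/1/1, 1/2/0, 1/2/1
under TSO → 0/0/0, 0/0/1, 0/1/0, 0/1/1, 0/2/0, 0/2/1, 1/0/0, 1/0/1, 1/1/0, 1/1/1, 1/2/0, 1/2/1
under PSO → 0/0/0, 0/0/1, 0/1/0, 0/1/1, 0/2/0, 0/2/1, 1/0/0, 1/0/1, 1/1/0, 1/1/1, 1/2/0, 1/2/1
target 0/0/0 ∈ {SC,TSO,PSO}

SC:yes TSO:yes PSO:yes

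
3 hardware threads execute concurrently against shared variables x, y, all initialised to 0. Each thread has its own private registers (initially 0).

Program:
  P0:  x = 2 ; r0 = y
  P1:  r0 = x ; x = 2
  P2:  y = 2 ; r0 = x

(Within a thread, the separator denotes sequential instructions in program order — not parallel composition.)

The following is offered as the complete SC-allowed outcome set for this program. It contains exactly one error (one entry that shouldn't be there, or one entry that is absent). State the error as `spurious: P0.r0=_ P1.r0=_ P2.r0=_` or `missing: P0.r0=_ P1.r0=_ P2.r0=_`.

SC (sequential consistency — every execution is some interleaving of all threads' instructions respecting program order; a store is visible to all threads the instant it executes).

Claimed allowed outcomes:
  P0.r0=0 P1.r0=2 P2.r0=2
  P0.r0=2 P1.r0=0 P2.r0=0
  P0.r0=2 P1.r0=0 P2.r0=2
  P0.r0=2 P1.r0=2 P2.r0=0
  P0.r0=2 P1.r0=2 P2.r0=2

outcome vector order: (P0.r0,P1.r0,P2.r0)
[SC] allowed = {002 022 200 202 220 222}
SC∖claimed = {002}

missing: P0.r0=0 P1.r0=0 P2.r0=2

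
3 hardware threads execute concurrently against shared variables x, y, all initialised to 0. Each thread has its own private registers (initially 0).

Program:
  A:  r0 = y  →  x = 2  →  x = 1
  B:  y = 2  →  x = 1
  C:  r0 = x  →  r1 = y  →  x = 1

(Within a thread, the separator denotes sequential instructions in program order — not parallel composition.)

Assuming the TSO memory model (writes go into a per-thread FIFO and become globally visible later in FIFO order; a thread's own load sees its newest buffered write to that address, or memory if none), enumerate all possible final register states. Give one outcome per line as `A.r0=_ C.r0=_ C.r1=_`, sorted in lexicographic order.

outcome vector order: (A.r0,C.r0,C.r1)
|TSO outcomes| = 10

A.r0=0 C.r0=0 C.r1=0
A.r0=0 C.r0=0 C.r1=2
A.r0=0 C.r0=1 C.r1=0
A.r0=0 C.r0=1 C.r1=2
A.r0=0 C.r0=2 C.r1=0
A.r0=0 C.r0=2 C.r1=2
A.r0=2 C.r0=0 C.r1=0
A.r0=2 C.r0=0 C.r1=2
A.r0=2 C.r0=1 C.r1=2
A.r0=2 C.r0=2 C.r1=2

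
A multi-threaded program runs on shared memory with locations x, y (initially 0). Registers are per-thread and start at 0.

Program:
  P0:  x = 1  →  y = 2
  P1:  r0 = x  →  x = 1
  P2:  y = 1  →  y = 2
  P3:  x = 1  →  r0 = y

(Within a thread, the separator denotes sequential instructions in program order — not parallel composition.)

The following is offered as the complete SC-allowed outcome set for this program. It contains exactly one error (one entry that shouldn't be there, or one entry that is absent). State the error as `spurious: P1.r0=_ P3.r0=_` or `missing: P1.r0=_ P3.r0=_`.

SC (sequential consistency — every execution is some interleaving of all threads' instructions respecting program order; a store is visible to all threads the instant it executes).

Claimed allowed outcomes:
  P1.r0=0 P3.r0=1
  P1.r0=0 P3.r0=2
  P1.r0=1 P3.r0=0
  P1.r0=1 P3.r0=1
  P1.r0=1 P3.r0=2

outcome vector order: (P1.r0,P3.r0)
under SC → (0,0) (0,1) (0,2) (1,0) (1,1) (1,2)
SC∖claimed = {(0,0)}

missing: P1.r0=0 P3.r0=0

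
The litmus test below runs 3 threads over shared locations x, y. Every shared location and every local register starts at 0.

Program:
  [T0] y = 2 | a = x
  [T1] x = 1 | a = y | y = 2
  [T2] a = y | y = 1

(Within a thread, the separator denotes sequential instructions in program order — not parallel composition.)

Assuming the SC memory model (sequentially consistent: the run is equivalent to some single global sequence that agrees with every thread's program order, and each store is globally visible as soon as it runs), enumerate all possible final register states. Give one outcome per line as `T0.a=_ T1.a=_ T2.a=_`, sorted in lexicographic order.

outcome vector order: (T0.a,T1.a,T2.a)
|SC outcomes| = 10

T0.a=0 T1.a=1 T2.a=0
T0.a=0 T1.a=1 T2.a=2
T0.a=0 T1.a=2 T2.a=0
T0.a=0 T1.a=2 T2.a=2
T0.a=1 T1.a=0 T2.a=0
T0.a=1 T1.a=0 T2.a=2
T0.a=1 T1.a=1 T2.a=0
T0.a=1 T1.a=1 T2.a=2
T0.a=1 T1.a=2 T2.a=0
T0.a=1 T1.a=2 T2.a=2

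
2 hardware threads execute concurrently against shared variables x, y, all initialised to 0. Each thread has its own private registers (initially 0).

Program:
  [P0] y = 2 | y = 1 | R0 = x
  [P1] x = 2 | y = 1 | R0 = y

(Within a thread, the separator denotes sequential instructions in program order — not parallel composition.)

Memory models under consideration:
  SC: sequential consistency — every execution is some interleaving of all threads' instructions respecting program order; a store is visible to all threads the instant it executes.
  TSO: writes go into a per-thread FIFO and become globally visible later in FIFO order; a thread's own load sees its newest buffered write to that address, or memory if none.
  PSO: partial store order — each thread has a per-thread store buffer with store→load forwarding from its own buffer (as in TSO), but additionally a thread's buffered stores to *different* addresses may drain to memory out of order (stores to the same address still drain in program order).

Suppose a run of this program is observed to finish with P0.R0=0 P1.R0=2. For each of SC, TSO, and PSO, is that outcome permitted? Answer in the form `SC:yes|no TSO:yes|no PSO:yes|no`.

SC:no TSO:yes PSO:yes

outcome vector order: (P0.R0,P1.R0)
SC: 3 outcomes — {0/1; 2/1; 2/2}
TSO: 4 outcomes — {0/1; 0/2; 2/1; 2/2}
PSO: 4 outcomes — {0/1; 0/2; 2/1; 2/2}
target 0/2 ∈ {TSO,PSO}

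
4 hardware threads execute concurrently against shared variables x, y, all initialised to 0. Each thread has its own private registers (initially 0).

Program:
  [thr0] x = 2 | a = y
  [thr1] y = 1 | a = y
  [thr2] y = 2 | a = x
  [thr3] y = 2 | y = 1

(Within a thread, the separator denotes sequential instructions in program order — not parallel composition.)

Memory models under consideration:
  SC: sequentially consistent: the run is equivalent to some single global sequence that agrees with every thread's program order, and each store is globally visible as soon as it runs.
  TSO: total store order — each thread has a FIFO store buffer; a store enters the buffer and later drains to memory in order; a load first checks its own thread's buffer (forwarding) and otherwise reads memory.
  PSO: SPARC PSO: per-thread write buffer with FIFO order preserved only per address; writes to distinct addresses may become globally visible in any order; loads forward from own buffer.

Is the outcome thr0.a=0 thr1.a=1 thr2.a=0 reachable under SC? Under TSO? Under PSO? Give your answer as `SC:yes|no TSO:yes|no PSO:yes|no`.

outcome vector order: (thr0.a,thr1.a,thr2.a)
SC (10): 0/1/2, 0/2/2, 1/1/0, 1/1/2, 1/2/0, 1/2/2, 2/1/0, 2/1/2, 2/2/0, 2/2/2
TSO (12): 0/1/0, 0/1/2, 0/2/0, 0/2/2, 1/1/0, 1/1/2, 1/2/0, 1/2/2, 2/1/0, 2/1/2, 2/2/0, 2/2/2
PSO (12): 0/1/0, 0/1/2, 0/2/0, 0/2/2, 1/1/0, 1/1/2, 1/2/0, 1/2/2, 2/1/0, 2/1/2, 2/2/0, 2/2/2
target 0/1/0 ∈ {TSO,PSO}

SC:no TSO:yes PSO:yes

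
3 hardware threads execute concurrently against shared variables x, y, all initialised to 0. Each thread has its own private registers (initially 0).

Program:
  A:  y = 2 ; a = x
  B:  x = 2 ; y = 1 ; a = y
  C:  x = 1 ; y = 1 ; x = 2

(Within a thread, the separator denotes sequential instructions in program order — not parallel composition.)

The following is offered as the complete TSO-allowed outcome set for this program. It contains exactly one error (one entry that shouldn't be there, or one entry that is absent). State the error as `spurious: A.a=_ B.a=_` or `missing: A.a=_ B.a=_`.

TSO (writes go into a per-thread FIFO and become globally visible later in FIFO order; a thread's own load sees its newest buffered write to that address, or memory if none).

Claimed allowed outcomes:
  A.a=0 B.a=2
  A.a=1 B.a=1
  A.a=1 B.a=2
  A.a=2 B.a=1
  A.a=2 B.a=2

missing: A.a=0 B.a=1

outcome vector order: (A.a,B.a)
TSO: 6 outcomes — {0/1; 0/2; 1/1; 1/2; 2/1; 2/2}
TSO∖claimed = {0/1}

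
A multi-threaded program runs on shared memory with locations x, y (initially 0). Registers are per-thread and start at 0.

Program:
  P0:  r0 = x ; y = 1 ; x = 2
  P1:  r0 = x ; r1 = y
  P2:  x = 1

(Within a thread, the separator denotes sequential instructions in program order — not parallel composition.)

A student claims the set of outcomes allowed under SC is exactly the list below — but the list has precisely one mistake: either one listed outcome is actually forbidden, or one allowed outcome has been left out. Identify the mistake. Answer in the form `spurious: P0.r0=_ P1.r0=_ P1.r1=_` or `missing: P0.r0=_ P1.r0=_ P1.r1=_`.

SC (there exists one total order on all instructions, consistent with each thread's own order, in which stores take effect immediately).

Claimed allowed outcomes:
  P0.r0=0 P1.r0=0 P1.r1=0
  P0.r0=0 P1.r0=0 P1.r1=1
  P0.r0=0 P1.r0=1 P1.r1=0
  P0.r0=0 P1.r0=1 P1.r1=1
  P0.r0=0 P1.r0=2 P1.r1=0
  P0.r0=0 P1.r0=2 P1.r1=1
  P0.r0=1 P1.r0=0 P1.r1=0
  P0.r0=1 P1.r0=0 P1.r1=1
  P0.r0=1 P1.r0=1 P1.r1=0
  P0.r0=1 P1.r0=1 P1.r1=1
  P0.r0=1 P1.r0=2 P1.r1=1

outcome vector order: (P0.r0,P1.r0,P1.r1)
SC: 10 outcomes — {(0,0,0); (0,0,1); (0,1,0); (0,1,1); (0,2,1); (1,0,0); (1,0,1); (1,1,0); (1,1,1); (1,2,1)}
claimed∖SC = {(0,2,0)}

spurious: P0.r0=0 P1.r0=2 P1.r1=0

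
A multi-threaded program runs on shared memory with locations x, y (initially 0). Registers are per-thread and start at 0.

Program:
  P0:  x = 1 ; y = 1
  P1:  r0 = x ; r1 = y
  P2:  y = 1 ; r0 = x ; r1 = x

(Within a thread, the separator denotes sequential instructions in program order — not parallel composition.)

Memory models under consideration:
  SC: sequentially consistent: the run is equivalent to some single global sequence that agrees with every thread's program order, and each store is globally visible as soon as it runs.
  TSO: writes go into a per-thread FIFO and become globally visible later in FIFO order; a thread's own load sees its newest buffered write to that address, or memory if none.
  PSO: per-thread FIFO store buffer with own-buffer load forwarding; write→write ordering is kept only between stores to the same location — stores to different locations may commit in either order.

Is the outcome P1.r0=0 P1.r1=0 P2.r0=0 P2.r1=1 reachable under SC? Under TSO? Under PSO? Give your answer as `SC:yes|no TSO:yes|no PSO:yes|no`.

outcome vector order: (P1.r0,P1.r1,P2.r0,P2.r1)
[SC] allowed = {0000; 0001; 0011; 0100; 0101; 0111; 1011; 1100; 1101; 1111}
[TSO] allowed = {0000; 0001; 0011; 0100; 0101; 0111; 1000; 1001; 1011; 1100; 1101; 1111}
[PSO] allowed = {0000; 0001; 0011; 0100; 0101; 0111; 1000; 1001; 1011; 1100; 1101; 1111}
target 0001 ∈ {SC,TSO,PSO}

SC:yes TSO:yes PSO:yes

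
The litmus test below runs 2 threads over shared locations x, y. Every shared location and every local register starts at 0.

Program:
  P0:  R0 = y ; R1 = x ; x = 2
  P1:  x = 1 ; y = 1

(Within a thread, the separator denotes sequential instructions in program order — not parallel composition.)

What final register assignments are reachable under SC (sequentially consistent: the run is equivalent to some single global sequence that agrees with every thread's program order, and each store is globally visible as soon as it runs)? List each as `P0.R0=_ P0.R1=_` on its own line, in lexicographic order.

outcome vector order: (P0.R0,P0.R1)
|SC outcomes| = 3

P0.R0=0 P0.R1=0
P0.R0=0 P0.R1=1
P0.R0=1 P0.R1=1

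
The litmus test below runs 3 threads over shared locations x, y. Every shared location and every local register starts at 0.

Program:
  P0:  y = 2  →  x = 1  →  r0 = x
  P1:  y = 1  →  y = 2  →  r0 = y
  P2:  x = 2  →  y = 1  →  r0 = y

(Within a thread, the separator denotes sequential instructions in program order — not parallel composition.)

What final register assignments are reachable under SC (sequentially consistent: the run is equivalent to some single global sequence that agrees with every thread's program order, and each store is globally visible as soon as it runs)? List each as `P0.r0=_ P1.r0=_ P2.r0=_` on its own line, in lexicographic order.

outcome vector order: (P0.r0,P1.r0,P2.r0)
|SC outcomes| = 7

P0.r0=1 P1.r0=1 P2.r0=1
P0.r0=1 P1.r0=1 P2.r0=2
P0.r0=1 P1.r0=2 P2.r0=1
P0.r0=1 P1.r0=2 P2.r0=2
P0.r0=2 P1.r0=1 P2.r0=1
P0.r0=2 P1.r0=2 P2.r0=1
P0.r0=2 P1.r0=2 P2.r0=2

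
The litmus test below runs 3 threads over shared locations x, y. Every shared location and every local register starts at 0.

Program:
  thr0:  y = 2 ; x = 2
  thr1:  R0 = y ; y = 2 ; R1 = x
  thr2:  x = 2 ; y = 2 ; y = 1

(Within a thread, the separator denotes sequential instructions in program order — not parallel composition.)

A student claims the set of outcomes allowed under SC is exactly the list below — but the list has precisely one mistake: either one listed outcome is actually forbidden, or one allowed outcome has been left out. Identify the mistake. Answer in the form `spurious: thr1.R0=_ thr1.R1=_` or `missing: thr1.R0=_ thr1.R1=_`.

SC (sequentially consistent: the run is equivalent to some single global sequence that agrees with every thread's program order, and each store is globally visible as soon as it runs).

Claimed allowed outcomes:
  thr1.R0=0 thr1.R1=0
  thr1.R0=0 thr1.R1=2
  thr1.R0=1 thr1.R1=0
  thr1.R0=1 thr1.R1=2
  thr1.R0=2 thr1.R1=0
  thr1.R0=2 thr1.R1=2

outcome vector order: (thr1.R0,thr1.R1)
SC: 5 outcomes — {<0 0>, <0 2>, <1 2>, <2 0>, <2 2>}
claimed∖SC = {<1 0>}

spurious: thr1.R0=1 thr1.R1=0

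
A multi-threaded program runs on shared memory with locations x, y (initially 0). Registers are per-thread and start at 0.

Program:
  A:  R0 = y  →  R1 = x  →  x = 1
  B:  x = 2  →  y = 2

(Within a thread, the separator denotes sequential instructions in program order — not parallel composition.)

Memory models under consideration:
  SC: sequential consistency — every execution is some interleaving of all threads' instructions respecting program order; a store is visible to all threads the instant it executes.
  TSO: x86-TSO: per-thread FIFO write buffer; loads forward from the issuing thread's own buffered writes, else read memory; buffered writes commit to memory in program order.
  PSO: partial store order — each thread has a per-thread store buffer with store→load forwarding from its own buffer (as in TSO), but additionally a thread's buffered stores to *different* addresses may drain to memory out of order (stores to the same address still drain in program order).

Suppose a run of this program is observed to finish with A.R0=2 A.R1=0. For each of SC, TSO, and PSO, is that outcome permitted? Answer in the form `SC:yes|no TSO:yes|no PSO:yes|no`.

outcome vector order: (A.R0,A.R1)
[SC] allowed = {00, 02, 22}
[TSO] allowed = {00, 02, 22}
[PSO] allowed = {00, 02, 20, 22}
target 20 ∈ {PSO}

SC:no TSO:no PSO:yes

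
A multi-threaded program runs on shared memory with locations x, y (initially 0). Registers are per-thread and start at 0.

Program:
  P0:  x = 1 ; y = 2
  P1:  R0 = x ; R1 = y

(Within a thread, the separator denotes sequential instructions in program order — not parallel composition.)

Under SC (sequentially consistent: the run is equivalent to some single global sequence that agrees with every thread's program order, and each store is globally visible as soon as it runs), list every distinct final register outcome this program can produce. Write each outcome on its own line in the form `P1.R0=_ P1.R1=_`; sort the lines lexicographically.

P1.R0=0 P1.R1=0
P1.R0=0 P1.R1=2
P1.R0=1 P1.R1=0
P1.R0=1 P1.R1=2

outcome vector order: (P1.R0,P1.R1)
|SC outcomes| = 4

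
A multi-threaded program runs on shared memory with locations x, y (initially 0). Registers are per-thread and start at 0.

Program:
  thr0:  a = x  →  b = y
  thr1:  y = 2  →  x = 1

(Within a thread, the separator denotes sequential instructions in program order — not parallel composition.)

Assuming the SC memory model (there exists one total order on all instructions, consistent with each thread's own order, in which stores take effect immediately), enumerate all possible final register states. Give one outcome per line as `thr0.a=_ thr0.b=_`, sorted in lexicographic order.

thr0.a=0 thr0.b=0
thr0.a=0 thr0.b=2
thr0.a=1 thr0.b=2

outcome vector order: (thr0.a,thr0.b)
|SC outcomes| = 3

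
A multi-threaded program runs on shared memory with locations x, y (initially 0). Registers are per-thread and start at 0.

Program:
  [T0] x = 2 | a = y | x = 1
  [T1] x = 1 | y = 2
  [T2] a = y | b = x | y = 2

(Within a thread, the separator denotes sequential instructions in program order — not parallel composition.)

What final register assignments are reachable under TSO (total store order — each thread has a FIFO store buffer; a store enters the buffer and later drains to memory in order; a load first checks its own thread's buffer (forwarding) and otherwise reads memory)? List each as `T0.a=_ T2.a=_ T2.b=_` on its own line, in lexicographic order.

T0.a=0 T2.a=0 T2.b=0
T0.a=0 T2.a=0 T2.b=1
T0.a=0 T2.a=0 T2.b=2
T0.a=0 T2.a=2 T2.b=1
T0.a=0 T2.a=2 T2.b=2
T0.a=2 T2.a=0 T2.b=0
T0.a=2 T2.a=0 T2.b=1
T0.a=2 T2.a=0 T2.b=2
T0.a=2 T2.a=2 T2.b=1
T0.a=2 T2.a=2 T2.b=2

outcome vector order: (T0.a,T2.a,T2.b)
|TSO outcomes| = 10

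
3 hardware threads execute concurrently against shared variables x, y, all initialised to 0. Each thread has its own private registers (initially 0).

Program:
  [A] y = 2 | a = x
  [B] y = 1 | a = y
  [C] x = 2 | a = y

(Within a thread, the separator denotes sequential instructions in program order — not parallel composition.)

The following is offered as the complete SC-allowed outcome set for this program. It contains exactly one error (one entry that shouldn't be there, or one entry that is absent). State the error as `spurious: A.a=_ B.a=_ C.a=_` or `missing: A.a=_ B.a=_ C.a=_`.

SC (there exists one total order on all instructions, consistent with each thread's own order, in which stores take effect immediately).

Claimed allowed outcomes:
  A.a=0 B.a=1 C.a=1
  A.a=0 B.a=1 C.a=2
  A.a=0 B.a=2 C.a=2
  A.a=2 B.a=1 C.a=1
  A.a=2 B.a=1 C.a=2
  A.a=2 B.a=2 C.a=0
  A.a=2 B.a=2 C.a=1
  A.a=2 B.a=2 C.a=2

outcome vector order: (A.a,B.a,C.a)
SC: 9 outcomes — {<0 1 1>, <0 1 2>, <0 2 2>, <2 1 0>, <2 1 1>, <2 1 2>, <2 2 0>, <2 2 1>, <2 2 2>}
SC∖claimed = {<2 1 0>}

missing: A.a=2 B.a=1 C.a=0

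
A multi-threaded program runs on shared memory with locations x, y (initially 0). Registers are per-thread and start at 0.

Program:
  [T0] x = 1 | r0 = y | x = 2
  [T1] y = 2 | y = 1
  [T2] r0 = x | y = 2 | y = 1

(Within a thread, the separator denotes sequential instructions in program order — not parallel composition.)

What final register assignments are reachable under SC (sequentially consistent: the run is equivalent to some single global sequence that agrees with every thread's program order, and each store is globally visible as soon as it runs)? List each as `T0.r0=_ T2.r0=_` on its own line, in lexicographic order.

outcome vector order: (T0.r0,T2.r0)
|SC outcomes| = 9

T0.r0=0 T2.r0=0
T0.r0=0 T2.r0=1
T0.r0=0 T2.r0=2
T0.r0=1 T2.r0=0
T0.r0=1 T2.r0=1
T0.r0=1 T2.r0=2
T0.r0=2 T2.r0=0
T0.r0=2 T2.r0=1
T0.r0=2 T2.r0=2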